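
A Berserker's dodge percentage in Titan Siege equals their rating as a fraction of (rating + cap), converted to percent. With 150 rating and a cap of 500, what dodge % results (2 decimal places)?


dodge% = 150 / (150 + 500) * 100
= 150 / 650 * 100
= 0.230769 * 100
= 23.08%

23.08%


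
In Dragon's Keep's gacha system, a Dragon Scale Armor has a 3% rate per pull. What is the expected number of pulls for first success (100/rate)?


Expected pulls for a geometric distribution = 1/p = 100 / rate%
= 100 / 3
= 33.33

33.33 pulls


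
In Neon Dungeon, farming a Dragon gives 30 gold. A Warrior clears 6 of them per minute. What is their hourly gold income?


Gold per minute = 30 * 6 = 180
Gold per hour = 180 * 60 = 10800

10800 gold/hour


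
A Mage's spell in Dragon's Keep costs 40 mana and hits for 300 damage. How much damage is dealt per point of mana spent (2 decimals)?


Efficiency = damage / mana
= 300 / 40
= 7.50

7.50 dmg/mana


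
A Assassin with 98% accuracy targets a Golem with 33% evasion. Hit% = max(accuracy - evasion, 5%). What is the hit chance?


accuracy - evasion = 98 - 33 = 65
Apply floor: max(65, 5) = 65
Hit chance = 65%

65%


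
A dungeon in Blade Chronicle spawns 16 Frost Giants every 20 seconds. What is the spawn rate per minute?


Spawns per minute = count * (60 / interval)
= 16 * (60 / 20)
= 16 * 3.0
= 48.0

48.0 per minute


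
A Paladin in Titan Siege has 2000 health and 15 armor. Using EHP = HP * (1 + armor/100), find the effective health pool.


EHP = 2000 * (1 + 15/100)
= 2000 * (1 + 0.15)
= 2000 * 1.15
= 2300.0

2300.0 EHP


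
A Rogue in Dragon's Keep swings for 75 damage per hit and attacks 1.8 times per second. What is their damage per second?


DPS = damage * attack_speed
= 75 * 1.8
= 135.0

135.0 DPS


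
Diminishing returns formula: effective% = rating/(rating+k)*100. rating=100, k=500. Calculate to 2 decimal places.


effective% = rating / (rating + k) * 100
= 100 / (100 + 500) * 100
= 100 / 600 * 100
= 0.166667 * 100
= 16.67%

16.67%


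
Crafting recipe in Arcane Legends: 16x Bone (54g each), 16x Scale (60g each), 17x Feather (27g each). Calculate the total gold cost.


Cost breakdown:
  Bone: 16 * 54 = 864
  Scale: 16 * 60 = 960
  Feather: 17 * 27 = 459
Total = 864 + 960 + 459 = 2283

2283 gold


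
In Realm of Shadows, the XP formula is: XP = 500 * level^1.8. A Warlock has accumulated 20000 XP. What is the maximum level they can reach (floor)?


XP = 500 * level^1.8, so level = (XP / 500)^(1/1.8)
= (20000 / 500)^(1/1.8)
= 40.0^0.5556
= 7.7631
Floor: level = 7

level 7


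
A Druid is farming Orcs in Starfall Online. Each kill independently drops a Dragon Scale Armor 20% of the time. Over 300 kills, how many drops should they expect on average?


Expected drops = kills * (drop_rate / 100)
= 300 * (20 / 100)
= 300 * 0.2
= 60.0

60.0 drops


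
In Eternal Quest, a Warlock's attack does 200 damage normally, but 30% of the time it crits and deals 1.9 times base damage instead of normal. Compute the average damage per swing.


E[dmg] = base * (1 + crit_chance * (crit_mult - 1))
cc as decimal = 30/100 = 0.3
cm - 1 = 1.9 - 1 = 0.9
Bonus factor = 0.3 * 0.9 = 0.27
Total multiplier = 1 + 0.27 = 1.27
Expected damage = 200 * 1.27 = 254.00

254.00 damage


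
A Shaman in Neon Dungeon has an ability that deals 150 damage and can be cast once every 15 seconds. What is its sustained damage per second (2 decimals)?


DPS = damage / cooldown
= 150 / 15
= 10.00

10.00 DPS


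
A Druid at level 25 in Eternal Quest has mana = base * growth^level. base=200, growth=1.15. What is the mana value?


value = base * growth^level
= 200 * 1.15^25
= 200 * 32.918953
= 6583.79

6583.79 mana


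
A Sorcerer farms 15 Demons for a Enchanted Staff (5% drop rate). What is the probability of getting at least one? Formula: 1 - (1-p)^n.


P(at least one) = 1 - P(none) = 1 - (1-p)^n
p = 5/100 = 0.05
1 - p = 0.95
(1 - p)^15 = 0.95^15 = 0.463291
P(at least one) = 1 - 0.463291 = 0.5367

0.5367


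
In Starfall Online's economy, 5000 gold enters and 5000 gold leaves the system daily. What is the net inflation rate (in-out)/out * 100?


Net gold = 5000 - 5000 = 0
Inflation rate = net / sunk * 100 = 0 / 5000 * 100
= 0.0 * 100
= 0.00%

0.00%


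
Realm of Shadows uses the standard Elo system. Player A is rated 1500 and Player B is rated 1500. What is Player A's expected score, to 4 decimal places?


Elo expected score: Ea = 1/(1 + 10^((Rb-Ra)/400))
Rb - Ra = 1500 - 1500 = 0
(Rb-Ra)/400 = 0/400 = 0.0
10^0.0 = 1.0
Ea = 1/(1 + 1.0) = 1/2.0 = 0.5000

0.5000


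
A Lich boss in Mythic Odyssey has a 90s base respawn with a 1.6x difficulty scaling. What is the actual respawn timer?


Respawn time = base * multiplier
= 90 * 1.6
= 144.0 seconds

144.0 seconds


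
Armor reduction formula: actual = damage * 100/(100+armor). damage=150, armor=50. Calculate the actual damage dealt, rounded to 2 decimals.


actual = 150 * 100 / (100 + 50)
= 150 * 100 / 150
= 15000 / 150
= 100.00

100.00 damage


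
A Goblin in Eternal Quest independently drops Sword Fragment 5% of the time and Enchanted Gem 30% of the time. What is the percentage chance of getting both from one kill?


For independent events, P(both) = P(A) * P(B)
= 5% * 30%
= 150 / 100 %
= 1.5%

1.5%


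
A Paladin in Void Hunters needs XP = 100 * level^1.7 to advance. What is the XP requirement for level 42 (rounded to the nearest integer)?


XP = 100 * level^1.7
Substitute level = 42:
XP = 100 * 42^1.7
= 100 * 574.8093
= 57481

57481 XP


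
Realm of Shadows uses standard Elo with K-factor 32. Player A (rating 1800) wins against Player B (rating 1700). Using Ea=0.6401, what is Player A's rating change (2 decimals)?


Elo update: delta = K * (S - Ea), where S = 1 (wins)
S - Ea = 1 - 0.6401 = 0.3599
Rating change = 32 * 0.3599
= 11.52

11.52 rating points


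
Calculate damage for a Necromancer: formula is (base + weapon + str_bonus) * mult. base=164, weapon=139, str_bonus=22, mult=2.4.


Sum base + weapon + str = 164 + 139 + 22 = 325
Multiply by 2.4:
325 * 2.4 = 780.0

780.0 damage


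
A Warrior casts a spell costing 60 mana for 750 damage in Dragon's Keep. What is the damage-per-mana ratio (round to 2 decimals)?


Efficiency = damage / mana
= 750 / 60
= 12.50

12.50 dmg/mana


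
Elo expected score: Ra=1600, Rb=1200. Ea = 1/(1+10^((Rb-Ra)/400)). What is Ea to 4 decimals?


Elo expected score: Ea = 1/(1 + 10^((Rb-Ra)/400))
Rb - Ra = 1200 - 1600 = -400
(Rb-Ra)/400 = -400/400 = -1.0
10^-1.0 = 0.1
Ea = 1/(1 + 0.1) = 1/1.1 = 0.9091

0.9091


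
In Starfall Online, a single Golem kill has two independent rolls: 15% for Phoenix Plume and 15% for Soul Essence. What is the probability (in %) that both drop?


For independent events, P(both) = P(A) * P(B)
= 15% * 15%
= 225 / 100 %
= 2.25%

2.25%


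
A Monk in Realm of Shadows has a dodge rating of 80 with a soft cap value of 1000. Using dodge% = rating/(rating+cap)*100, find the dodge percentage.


dodge% = 80 / (80 + 1000) * 100
= 80 / 1080 * 100
= 0.074074 * 100
= 7.41%

7.41%


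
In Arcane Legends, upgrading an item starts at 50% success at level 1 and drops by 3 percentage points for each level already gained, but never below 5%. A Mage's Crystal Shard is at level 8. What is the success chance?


raw_rate = 50 - 3 * (8 - 1)
= 50 - 3 * 7
= 50 - 21
= 29
Apply floor: max(29, 5) = 29%

29%


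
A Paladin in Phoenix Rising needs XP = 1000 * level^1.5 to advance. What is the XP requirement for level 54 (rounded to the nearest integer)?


XP = 1000 * level^1.5
Substitute level = 54:
XP = 1000 * 54^1.5
= 1000 * 396.8173
= 396817

396817 XP


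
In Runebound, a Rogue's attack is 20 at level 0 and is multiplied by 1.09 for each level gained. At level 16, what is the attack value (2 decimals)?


value = base * growth^level
= 20 * 1.09^16
= 20 * 3.970306
= 79.41

79.41 attack


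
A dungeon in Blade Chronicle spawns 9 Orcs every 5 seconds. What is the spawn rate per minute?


Spawns per minute = count * (60 / interval)
= 9 * (60 / 5)
= 9 * 12.0
= 108.0

108.0 per minute


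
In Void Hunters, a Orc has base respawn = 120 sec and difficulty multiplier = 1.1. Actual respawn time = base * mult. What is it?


Respawn time = base * multiplier
= 120 * 1.1
= 132.0 seconds

132.0 seconds


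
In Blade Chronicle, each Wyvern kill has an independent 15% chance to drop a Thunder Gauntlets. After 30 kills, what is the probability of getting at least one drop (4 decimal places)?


P(at least one) = 1 - P(none) = 1 - (1-p)^n
p = 15/100 = 0.15
1 - p = 0.85
(1 - p)^30 = 0.85^30 = 0.007631
P(at least one) = 1 - 0.007631 = 0.9924

0.9924


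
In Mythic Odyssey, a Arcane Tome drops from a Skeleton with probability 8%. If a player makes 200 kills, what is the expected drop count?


Expected drops = kills * (drop_rate / 100)
= 200 * (8 / 100)
= 200 * 0.08
= 16.0

16.0 drops


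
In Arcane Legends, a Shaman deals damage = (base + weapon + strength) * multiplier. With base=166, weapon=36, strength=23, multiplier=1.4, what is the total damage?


Sum base + weapon + str = 166 + 36 + 23 = 225
Multiply by 1.4:
225 * 1.4 = 315.0

315.0 damage


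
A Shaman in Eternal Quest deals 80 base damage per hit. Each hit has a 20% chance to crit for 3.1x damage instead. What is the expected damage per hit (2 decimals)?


E[dmg] = base * (1 + crit_chance * (crit_mult - 1))
cc as decimal = 20/100 = 0.2
cm - 1 = 3.1 - 1 = 2.1
Bonus factor = 0.2 * 2.1 = 0.42
Total multiplier = 1 + 0.42 = 1.42
Expected damage = 80 * 1.42 = 113.60

113.60 damage


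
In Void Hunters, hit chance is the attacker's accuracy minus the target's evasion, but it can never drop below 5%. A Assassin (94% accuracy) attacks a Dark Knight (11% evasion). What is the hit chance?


accuracy - evasion = 94 - 11 = 83
Apply floor: max(83, 5) = 83
Hit chance = 83%

83%


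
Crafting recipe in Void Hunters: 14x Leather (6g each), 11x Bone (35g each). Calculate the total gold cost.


Cost breakdown:
  Leather: 14 * 6 = 84
  Bone: 11 * 35 = 385
Total = 84 + 385 = 469

469 gold


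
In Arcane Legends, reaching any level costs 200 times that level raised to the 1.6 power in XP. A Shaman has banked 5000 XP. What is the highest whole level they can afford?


XP = 200 * level^1.6, so level = (XP / 200)^(1/1.6)
= (5000 / 200)^(1/1.6)
= 25.0^0.625
= 7.4767
Floor: level = 7

level 7


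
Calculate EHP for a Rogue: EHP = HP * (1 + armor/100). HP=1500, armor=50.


EHP = 1500 * (1 + 50/100)
= 1500 * (1 + 0.5)
= 1500 * 1.5
= 2250.0

2250.0 EHP


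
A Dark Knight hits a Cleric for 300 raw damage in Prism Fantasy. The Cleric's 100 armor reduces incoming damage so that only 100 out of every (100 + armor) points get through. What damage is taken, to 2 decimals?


actual = 300 * 100 / (100 + 100)
= 300 * 100 / 200
= 30000 / 200
= 150.00

150.00 damage


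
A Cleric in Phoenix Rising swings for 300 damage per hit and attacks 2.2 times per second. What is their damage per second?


DPS = damage * attack_speed
= 300 * 2.2
= 660.0

660.0 DPS


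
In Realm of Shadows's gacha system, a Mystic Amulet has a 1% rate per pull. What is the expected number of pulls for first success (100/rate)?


Expected pulls for a geometric distribution = 1/p = 100 / rate%
= 100 / 1
= 100.0

100.0 pulls


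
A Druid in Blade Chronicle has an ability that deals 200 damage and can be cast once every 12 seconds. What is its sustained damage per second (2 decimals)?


DPS = damage / cooldown
= 200 / 12
= 16.67

16.67 DPS


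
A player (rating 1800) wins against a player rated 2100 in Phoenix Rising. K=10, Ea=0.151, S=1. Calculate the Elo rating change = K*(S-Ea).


Elo update: delta = K * (S - Ea), where S = 1 (wins)
S - Ea = 1 - 0.151 = 0.849
Rating change = 10 * 0.849
= 8.49

8.49 rating points


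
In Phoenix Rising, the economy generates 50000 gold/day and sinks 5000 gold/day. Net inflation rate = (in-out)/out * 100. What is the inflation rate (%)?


Net gold = 50000 - 5000 = 45000
Inflation rate = net / sunk * 100 = 45000 / 5000 * 100
= 9.0 * 100
= 900.00%

900.00%


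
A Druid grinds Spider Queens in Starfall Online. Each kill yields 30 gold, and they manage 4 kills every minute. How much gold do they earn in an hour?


Gold per minute = 30 * 4 = 120
Gold per hour = 120 * 60 = 7200

7200 gold/hour


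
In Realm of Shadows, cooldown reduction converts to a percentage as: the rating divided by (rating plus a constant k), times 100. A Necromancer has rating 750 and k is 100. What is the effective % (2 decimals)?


effective% = rating / (rating + k) * 100
= 750 / (750 + 100) * 100
= 750 / 850 * 100
= 0.882353 * 100
= 88.24%

88.24%


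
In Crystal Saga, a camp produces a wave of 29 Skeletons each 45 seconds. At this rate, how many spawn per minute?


Spawns per minute = count * (60 / interval)
= 29 * (60 / 45)
= 29 * 1.3333
= 38.67

38.67 per minute


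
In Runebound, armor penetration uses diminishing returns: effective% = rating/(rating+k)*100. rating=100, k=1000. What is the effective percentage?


effective% = rating / (rating + k) * 100
= 100 / (100 + 1000) * 100
= 100 / 1100 * 100
= 0.090909 * 100
= 9.09%

9.09%


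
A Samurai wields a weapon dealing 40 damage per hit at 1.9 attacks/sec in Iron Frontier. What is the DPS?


DPS = damage * attack_speed
= 40 * 1.9
= 76.0

76.0 DPS


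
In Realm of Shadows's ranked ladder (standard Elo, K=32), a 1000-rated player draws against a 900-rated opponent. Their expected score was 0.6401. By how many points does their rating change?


Elo update: delta = K * (S - Ea), where S = 0.5 (draws)
S - Ea = 0.5 - 0.6401 = -0.1401
Rating change = 32 * -0.1401
= -4.48

-4.48 rating points


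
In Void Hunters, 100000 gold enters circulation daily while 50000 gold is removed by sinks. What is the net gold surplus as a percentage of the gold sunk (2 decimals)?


Net gold = 100000 - 50000 = 50000
Inflation rate = net / sunk * 100 = 50000 / 50000 * 100
= 1.0 * 100
= 100.00%

100.00%


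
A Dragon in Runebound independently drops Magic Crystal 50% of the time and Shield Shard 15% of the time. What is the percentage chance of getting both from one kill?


For independent events, P(both) = P(A) * P(B)
= 50% * 15%
= 750 / 100 %
= 7.5%

7.5%


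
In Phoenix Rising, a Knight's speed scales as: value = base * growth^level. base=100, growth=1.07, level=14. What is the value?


value = base * growth^level
= 100 * 1.07^14
= 100 * 2.578534
= 257.85

257.85 speed


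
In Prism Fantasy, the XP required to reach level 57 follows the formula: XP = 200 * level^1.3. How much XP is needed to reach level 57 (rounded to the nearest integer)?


XP = 200 * level^1.3
Substitute level = 57:
XP = 200 * 57^1.3
= 200 * 191.7067
= 38341

38341 XP


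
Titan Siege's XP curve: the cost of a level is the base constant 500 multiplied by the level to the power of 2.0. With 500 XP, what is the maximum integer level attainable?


XP = 500 * level^2.0, so level = (XP / 500)^(1/2.0)
= (500 / 500)^(1/2.0)
= 1.0^0.5
= 1.0
Floor: level = 1

level 1


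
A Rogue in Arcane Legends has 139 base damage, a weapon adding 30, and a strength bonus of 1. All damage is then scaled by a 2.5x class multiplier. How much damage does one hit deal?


Sum base + weapon + str = 139 + 30 + 1 = 170
Multiply by 2.5:
170 * 2.5 = 425.0

425.0 damage


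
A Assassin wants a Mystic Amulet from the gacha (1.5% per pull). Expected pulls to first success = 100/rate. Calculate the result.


Expected pulls for a geometric distribution = 1/p = 100 / rate%
= 100 / 1.5
= 66.67

66.67 pulls


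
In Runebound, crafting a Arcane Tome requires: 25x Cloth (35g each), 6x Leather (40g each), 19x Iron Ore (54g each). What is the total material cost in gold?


Cost breakdown:
  Cloth: 25 * 35 = 875
  Leather: 6 * 40 = 240
  Iron Ore: 19 * 54 = 1026
Total = 875 + 240 + 1026 = 2141

2141 gold


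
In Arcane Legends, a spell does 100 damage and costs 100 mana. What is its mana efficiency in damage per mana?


Efficiency = damage / mana
= 100 / 100
= 1.00

1.00 dmg/mana


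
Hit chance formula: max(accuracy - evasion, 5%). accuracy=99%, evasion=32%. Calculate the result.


accuracy - evasion = 99 - 32 = 67
Apply floor: max(67, 5) = 67
Hit chance = 67%

67%


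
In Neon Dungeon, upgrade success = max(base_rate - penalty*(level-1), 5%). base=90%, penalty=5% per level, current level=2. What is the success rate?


raw_rate = 90 - 5 * (2 - 1)
= 90 - 5 * 1
= 90 - 5
= 85
Apply floor: max(85, 5) = 85%

85%


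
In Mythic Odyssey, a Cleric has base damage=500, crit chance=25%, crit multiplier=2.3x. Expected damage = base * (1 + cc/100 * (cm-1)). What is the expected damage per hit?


E[dmg] = base * (1 + crit_chance * (crit_mult - 1))
cc as decimal = 25/100 = 0.25
cm - 1 = 2.3 - 1 = 1.3
Bonus factor = 0.25 * 1.3 = 0.325
Total multiplier = 1 + 0.325 = 1.325
Expected damage = 500 * 1.325 = 662.50

662.50 damage


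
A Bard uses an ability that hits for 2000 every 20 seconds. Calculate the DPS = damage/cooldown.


DPS = damage / cooldown
= 2000 / 20
= 100.00

100.00 DPS


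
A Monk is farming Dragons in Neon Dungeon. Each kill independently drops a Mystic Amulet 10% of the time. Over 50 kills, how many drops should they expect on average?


Expected drops = kills * (drop_rate / 100)
= 50 * (10 / 100)
= 50 * 0.1
= 5.0

5.0 drops


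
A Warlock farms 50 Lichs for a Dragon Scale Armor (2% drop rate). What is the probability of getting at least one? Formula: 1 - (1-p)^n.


P(at least one) = 1 - P(none) = 1 - (1-p)^n
p = 2/100 = 0.02
1 - p = 0.98
(1 - p)^50 = 0.98^50 = 0.364170
P(at least one) = 1 - 0.364170 = 0.6358

0.6358


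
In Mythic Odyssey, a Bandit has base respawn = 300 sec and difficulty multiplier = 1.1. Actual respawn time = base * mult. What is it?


Respawn time = base * multiplier
= 300 * 1.1
= 330.0 seconds

330.0 seconds


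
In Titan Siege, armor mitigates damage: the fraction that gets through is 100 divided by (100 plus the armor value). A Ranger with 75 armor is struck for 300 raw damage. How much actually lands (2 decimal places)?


actual = 300 * 100 / (100 + 75)
= 300 * 100 / 175
= 30000 / 175
= 171.43

171.43 damage


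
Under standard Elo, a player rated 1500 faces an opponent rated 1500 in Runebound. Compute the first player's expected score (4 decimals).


Elo expected score: Ea = 1/(1 + 10^((Rb-Ra)/400))
Rb - Ra = 1500 - 1500 = 0
(Rb-Ra)/400 = 0/400 = 0.0
10^0.0 = 1.0
Ea = 1/(1 + 1.0) = 1/2.0 = 0.5000

0.5000


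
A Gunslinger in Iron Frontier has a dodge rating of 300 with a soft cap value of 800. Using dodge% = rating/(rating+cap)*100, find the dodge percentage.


dodge% = 300 / (300 + 800) * 100
= 300 / 1100 * 100
= 0.272727 * 100
= 27.27%

27.27%


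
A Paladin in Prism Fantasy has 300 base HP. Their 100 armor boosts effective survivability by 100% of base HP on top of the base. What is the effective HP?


EHP = 300 * (1 + 100/100)
= 300 * (1 + 1.0)
= 300 * 2.0
= 600.0

600.0 EHP


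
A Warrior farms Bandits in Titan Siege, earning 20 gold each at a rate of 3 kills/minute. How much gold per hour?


Gold per minute = 20 * 3 = 60
Gold per hour = 60 * 60 = 3600

3600 gold/hour


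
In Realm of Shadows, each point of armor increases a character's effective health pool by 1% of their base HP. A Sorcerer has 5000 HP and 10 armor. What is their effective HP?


EHP = 5000 * (1 + 10/100)
= 5000 * (1 + 0.1)
= 5000 * 1.1
= 5500.0

5500.0 EHP


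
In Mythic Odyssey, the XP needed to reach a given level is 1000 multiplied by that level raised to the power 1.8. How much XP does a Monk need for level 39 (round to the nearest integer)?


XP = 1000 * level^1.8
Substitute level = 39:
XP = 1000 * 39^1.8
= 1000 * 730.9982
= 730998

730998 XP


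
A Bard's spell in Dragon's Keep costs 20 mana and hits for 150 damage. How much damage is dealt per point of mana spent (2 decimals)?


Efficiency = damage / mana
= 150 / 20
= 7.50

7.50 dmg/mana


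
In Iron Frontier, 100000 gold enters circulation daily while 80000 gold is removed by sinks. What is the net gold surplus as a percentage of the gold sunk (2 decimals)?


Net gold = 100000 - 80000 = 20000
Inflation rate = net / sunk * 100 = 20000 / 80000 * 100
= 0.25 * 100
= 25.00%

25.00%


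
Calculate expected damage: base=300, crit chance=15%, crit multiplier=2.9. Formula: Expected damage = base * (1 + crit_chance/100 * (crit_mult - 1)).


E[dmg] = base * (1 + crit_chance * (crit_mult - 1))
cc as decimal = 15/100 = 0.15
cm - 1 = 2.9 - 1 = 1.9
Bonus factor = 0.15 * 1.9 = 0.285
Total multiplier = 1 + 0.285 = 1.285
Expected damage = 300 * 1.285 = 385.50

385.50 damage


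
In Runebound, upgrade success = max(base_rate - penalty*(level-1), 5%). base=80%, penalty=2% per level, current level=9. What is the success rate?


raw_rate = 80 - 2 * (9 - 1)
= 80 - 2 * 8
= 80 - 16
= 64
Apply floor: max(64, 5) = 64%

64%


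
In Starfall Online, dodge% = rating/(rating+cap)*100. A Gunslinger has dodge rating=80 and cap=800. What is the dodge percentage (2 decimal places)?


dodge% = 80 / (80 + 800) * 100
= 80 / 880 * 100
= 0.090909 * 100
= 9.09%

9.09%


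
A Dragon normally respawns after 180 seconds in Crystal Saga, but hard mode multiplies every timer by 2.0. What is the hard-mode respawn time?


Respawn time = base * multiplier
= 180 * 2.0
= 360.0 seconds

360.0 seconds


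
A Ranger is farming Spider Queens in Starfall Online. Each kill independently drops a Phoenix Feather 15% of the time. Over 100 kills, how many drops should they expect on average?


Expected drops = kills * (drop_rate / 100)
= 100 * (15 / 100)
= 100 * 0.15
= 15.0

15.0 drops


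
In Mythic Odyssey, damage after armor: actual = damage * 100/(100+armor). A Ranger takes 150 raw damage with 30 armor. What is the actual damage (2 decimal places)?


actual = 150 * 100 / (100 + 30)
= 150 * 100 / 130
= 15000 / 130
= 115.38

115.38 damage


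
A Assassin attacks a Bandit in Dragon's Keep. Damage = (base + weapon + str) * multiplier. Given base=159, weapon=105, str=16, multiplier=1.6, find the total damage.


Sum base + weapon + str = 159 + 105 + 16 = 280
Multiply by 1.6:
280 * 1.6 = 448.0

448.0 damage


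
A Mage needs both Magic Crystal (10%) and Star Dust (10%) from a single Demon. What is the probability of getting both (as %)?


For independent events, P(both) = P(A) * P(B)
= 10% * 10%
= 100 / 100 %
= 1.0%

1.0%


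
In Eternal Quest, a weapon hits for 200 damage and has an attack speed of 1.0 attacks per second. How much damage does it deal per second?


DPS = damage * attack_speed
= 200 * 1.0
= 200.0

200.0 DPS


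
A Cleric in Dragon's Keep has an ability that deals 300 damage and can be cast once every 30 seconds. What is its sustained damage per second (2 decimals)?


DPS = damage / cooldown
= 300 / 30
= 10.00

10.00 DPS


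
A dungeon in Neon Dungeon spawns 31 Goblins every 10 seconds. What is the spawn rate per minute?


Spawns per minute = count * (60 / interval)
= 31 * (60 / 10)
= 31 * 6.0
= 186.0

186.0 per minute


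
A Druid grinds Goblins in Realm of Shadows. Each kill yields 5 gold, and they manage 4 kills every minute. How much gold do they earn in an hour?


Gold per minute = 5 * 4 = 20
Gold per hour = 20 * 60 = 1200

1200 gold/hour


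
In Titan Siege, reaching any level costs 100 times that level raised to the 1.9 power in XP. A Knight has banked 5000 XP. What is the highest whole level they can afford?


XP = 100 * level^1.9, so level = (XP / 100)^(1/1.9)
= (5000 / 100)^(1/1.9)
= 50.0^0.5263
= 7.8378
Floor: level = 7

level 7


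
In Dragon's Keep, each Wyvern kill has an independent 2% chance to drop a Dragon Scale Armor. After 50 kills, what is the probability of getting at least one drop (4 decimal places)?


P(at least one) = 1 - P(none) = 1 - (1-p)^n
p = 2/100 = 0.02
1 - p = 0.98
(1 - p)^50 = 0.98^50 = 0.364170
P(at least one) = 1 - 0.364170 = 0.6358

0.6358


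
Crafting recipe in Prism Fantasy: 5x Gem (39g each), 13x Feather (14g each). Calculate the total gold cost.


Cost breakdown:
  Gem: 5 * 39 = 195
  Feather: 13 * 14 = 182
Total = 195 + 182 = 377

377 gold


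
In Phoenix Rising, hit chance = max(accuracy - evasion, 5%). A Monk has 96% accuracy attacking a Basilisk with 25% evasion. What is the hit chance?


accuracy - evasion = 96 - 25 = 71
Apply floor: max(71, 5) = 71
Hit chance = 71%

71%


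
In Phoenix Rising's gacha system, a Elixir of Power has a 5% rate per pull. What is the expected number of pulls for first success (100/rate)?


Expected pulls for a geometric distribution = 1/p = 100 / rate%
= 100 / 5
= 20.0

20.0 pulls


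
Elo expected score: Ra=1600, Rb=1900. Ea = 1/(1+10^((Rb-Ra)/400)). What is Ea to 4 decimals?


Elo expected score: Ea = 1/(1 + 10^((Rb-Ra)/400))
Rb - Ra = 1900 - 1600 = 300
(Rb-Ra)/400 = 300/400 = 0.75
10^0.75 = 5.623413
Ea = 1/(1 + 5.623413) = 1/6.623413 = 0.1510

0.1510


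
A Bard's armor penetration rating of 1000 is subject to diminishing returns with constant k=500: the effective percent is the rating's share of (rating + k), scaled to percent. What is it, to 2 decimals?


effective% = rating / (rating + k) * 100
= 1000 / (1000 + 500) * 100
= 1000 / 1500 * 100
= 0.666667 * 100
= 66.67%

66.67%


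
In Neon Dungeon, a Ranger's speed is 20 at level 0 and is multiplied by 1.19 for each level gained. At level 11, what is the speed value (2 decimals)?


value = base * growth^level
= 20 * 1.19^11
= 20 * 6.776674
= 135.53

135.53 speed


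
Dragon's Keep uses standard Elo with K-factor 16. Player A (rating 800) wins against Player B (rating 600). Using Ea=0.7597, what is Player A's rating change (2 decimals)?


Elo update: delta = K * (S - Ea), where S = 1 (wins)
S - Ea = 1 - 0.7597 = 0.2403
Rating change = 16 * 0.2403
= 3.84

3.84 rating points


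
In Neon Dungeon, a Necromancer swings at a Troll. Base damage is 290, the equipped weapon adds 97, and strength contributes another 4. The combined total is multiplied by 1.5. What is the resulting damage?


Sum base + weapon + str = 290 + 97 + 4 = 391
Multiply by 1.5:
391 * 1.5 = 586.5

586.5 damage


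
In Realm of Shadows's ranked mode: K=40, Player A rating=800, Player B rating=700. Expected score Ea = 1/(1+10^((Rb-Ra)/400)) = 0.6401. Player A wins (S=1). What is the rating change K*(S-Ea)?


Elo update: delta = K * (S - Ea), where S = 1 (wins)
S - Ea = 1 - 0.6401 = 0.3599
Rating change = 40 * 0.3599
= 14.40

14.40 rating points


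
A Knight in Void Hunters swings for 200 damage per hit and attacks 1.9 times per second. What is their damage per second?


DPS = damage * attack_speed
= 200 * 1.9
= 380.0

380.0 DPS


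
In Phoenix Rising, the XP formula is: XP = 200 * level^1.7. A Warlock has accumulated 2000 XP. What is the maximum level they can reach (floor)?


XP = 200 * level^1.7, so level = (XP / 200)^(1/1.7)
= (2000 / 200)^(1/1.7)
= 10.0^0.5882
= 3.8747
Floor: level = 3

level 3


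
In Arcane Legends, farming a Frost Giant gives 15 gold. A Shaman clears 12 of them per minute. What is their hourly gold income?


Gold per minute = 15 * 12 = 180
Gold per hour = 180 * 60 = 10800

10800 gold/hour


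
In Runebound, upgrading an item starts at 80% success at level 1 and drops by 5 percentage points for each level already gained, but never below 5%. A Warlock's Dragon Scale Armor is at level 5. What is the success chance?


raw_rate = 80 - 5 * (5 - 1)
= 80 - 5 * 4
= 80 - 20
= 60
Apply floor: max(60, 5) = 60%

60%


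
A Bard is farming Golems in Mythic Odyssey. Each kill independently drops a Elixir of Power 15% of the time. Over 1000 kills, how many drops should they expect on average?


Expected drops = kills * (drop_rate / 100)
= 1000 * (15 / 100)
= 1000 * 0.15
= 150.0

150.0 drops


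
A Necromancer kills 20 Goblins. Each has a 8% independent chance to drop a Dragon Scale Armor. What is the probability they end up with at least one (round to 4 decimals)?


P(at least one) = 1 - P(none) = 1 - (1-p)^n
p = 8/100 = 0.08
1 - p = 0.92
(1 - p)^20 = 0.92^20 = 0.188693
P(at least one) = 1 - 0.188693 = 0.8113

0.8113


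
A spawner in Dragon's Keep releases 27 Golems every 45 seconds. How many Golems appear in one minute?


Spawns per minute = count * (60 / interval)
= 27 * (60 / 45)
= 27 * 1.3333
= 36.0

36.0 per minute


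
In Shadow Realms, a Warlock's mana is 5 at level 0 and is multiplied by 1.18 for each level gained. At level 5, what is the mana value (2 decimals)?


value = base * growth^level
= 5 * 1.18^5
= 5 * 2.287758
= 11.44

11.44 mana


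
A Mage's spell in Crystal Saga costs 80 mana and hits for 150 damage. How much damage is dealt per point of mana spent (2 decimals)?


Efficiency = damage / mana
= 150 / 80
= 1.88

1.88 dmg/mana


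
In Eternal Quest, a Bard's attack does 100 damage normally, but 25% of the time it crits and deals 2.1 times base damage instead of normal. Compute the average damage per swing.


E[dmg] = base * (1 + crit_chance * (crit_mult - 1))
cc as decimal = 25/100 = 0.25
cm - 1 = 2.1 - 1 = 1.1
Bonus factor = 0.25 * 1.1 = 0.275
Total multiplier = 1 + 0.275 = 1.275
Expected damage = 100 * 1.275 = 127.50

127.50 damage


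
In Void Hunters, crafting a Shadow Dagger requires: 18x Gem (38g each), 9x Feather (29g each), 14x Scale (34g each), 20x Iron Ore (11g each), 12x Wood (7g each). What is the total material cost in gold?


Cost breakdown:
  Gem: 18 * 38 = 684
  Feather: 9 * 29 = 261
  Scale: 14 * 34 = 476
  Iron Ore: 20 * 11 = 220
  Wood: 12 * 7 = 84
Total = 684 + 261 + 476 + 220 + 84 = 1725

1725 gold


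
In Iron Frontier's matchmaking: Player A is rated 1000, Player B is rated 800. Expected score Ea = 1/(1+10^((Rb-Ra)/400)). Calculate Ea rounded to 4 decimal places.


Elo expected score: Ea = 1/(1 + 10^((Rb-Ra)/400))
Rb - Ra = 800 - 1000 = -200
(Rb-Ra)/400 = -200/400 = -0.5
10^-0.5 = 0.316228
Ea = 1/(1 + 0.316228) = 1/1.316228 = 0.7597

0.7597


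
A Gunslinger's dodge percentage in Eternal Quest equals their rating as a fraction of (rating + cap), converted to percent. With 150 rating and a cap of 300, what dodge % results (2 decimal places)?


dodge% = 150 / (150 + 300) * 100
= 150 / 450 * 100
= 0.333333 * 100
= 33.33%

33.33%


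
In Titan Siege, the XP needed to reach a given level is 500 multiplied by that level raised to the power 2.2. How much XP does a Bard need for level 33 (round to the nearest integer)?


XP = 500 * level^2.2
Substitute level = 33:
XP = 500 * 33^2.2
= 500 * 2191.4455
= 1095723

1095723 XP


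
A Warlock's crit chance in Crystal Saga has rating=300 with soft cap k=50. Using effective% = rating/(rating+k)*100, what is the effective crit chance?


effective% = rating / (rating + k) * 100
= 300 / (300 + 50) * 100
= 300 / 350 * 100
= 0.857143 * 100
= 85.71%

85.71%


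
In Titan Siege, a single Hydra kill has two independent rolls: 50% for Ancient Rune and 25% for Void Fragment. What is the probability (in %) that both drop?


For independent events, P(both) = P(A) * P(B)
= 50% * 25%
= 1250 / 100 %
= 12.5%

12.5%


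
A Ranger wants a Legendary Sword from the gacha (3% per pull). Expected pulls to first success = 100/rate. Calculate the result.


Expected pulls for a geometric distribution = 1/p = 100 / rate%
= 100 / 3
= 33.33

33.33 pulls


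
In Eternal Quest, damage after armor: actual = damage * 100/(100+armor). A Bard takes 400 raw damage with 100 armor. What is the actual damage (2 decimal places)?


actual = 400 * 100 / (100 + 100)
= 400 * 100 / 200
= 40000 / 200
= 200.00

200.00 damage


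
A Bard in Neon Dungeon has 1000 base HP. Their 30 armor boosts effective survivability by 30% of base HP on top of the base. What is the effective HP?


EHP = 1000 * (1 + 30/100)
= 1000 * (1 + 0.3)
= 1000 * 1.3
= 1300.0

1300.0 EHP


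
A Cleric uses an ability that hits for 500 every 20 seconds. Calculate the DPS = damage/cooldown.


DPS = damage / cooldown
= 500 / 20
= 25.00

25.00 DPS


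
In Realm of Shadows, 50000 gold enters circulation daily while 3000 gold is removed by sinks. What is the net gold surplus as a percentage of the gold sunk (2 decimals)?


Net gold = 50000 - 3000 = 47000
Inflation rate = net / sunk * 100 = 47000 / 3000 * 100
= 15.666667 * 100
= 1566.67%

1566.67%


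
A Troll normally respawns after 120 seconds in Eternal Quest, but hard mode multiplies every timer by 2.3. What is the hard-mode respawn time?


Respawn time = base * multiplier
= 120 * 2.3
= 276.0 seconds

276.0 seconds


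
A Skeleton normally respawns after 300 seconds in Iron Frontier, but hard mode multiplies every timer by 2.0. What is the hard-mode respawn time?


Respawn time = base * multiplier
= 300 * 2.0
= 600.0 seconds

600.0 seconds


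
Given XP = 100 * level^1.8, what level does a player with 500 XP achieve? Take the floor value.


XP = 100 * level^1.8, so level = (XP / 100)^(1/1.8)
= (500 / 100)^(1/1.8)
= 5.0^0.5556
= 2.4452
Floor: level = 2

level 2


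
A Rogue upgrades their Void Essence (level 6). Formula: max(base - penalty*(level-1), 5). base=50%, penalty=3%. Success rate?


raw_rate = 50 - 3 * (6 - 1)
= 50 - 3 * 5
= 50 - 15
= 35
Apply floor: max(35, 5) = 35%

35%


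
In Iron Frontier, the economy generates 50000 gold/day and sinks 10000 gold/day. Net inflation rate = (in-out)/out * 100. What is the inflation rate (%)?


Net gold = 50000 - 10000 = 40000
Inflation rate = net / sunk * 100 = 40000 / 10000 * 100
= 4.0 * 100
= 400.00%

400.00%


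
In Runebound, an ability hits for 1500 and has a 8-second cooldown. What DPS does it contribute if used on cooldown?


DPS = damage / cooldown
= 1500 / 8
= 187.50

187.50 DPS


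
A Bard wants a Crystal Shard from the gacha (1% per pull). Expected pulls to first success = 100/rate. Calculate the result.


Expected pulls for a geometric distribution = 1/p = 100 / rate%
= 100 / 1
= 100.0

100.0 pulls


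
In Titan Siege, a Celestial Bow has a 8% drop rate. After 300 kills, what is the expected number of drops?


Expected drops = kills * (drop_rate / 100)
= 300 * (8 / 100)
= 300 * 0.08
= 24.0

24.0 drops


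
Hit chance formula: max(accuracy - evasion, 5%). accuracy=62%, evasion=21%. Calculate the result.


accuracy - evasion = 62 - 21 = 41
Apply floor: max(41, 5) = 41
Hit chance = 41%

41%


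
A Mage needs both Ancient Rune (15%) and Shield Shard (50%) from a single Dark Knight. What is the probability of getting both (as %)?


For independent events, P(both) = P(A) * P(B)
= 15% * 50%
= 750 / 100 %
= 7.5%

7.5%


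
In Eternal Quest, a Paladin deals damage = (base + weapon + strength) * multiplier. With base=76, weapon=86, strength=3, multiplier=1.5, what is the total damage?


Sum base + weapon + str = 76 + 86 + 3 = 165
Multiply by 1.5:
165 * 1.5 = 247.5

247.5 damage


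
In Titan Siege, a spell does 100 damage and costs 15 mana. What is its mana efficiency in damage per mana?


Efficiency = damage / mana
= 100 / 15
= 6.67

6.67 dmg/mana


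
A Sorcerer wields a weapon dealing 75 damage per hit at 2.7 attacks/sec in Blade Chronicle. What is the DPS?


DPS = damage * attack_speed
= 75 * 2.7
= 202.5

202.5 DPS


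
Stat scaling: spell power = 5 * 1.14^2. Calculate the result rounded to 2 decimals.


value = base * growth^level
= 5 * 1.14^2
= 5 * 1.2996
= 6.50

6.50 spell power


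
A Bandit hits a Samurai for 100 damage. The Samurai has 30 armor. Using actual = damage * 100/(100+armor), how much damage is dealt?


actual = 100 * 100 / (100 + 30)
= 100 * 100 / 130
= 10000 / 130
= 76.92

76.92 damage


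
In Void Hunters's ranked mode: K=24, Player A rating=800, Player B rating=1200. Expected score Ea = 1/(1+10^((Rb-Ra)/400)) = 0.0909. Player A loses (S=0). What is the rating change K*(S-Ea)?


Elo update: delta = K * (S - Ea), where S = 0 (loses)
S - Ea = 0 - 0.0909 = -0.0909
Rating change = 24 * -0.0909
= -2.18

-2.18 rating points


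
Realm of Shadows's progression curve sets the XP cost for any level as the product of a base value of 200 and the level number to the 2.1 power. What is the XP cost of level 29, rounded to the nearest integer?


XP = 200 * level^2.1
Substitute level = 29:
XP = 200 * 29^2.1
= 200 * 1177.703
= 235541

235541 XP


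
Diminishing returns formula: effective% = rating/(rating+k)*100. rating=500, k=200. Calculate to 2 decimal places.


effective% = rating / (rating + k) * 100
= 500 / (500 + 200) * 100
= 500 / 700 * 100
= 0.714286 * 100
= 71.43%

71.43%


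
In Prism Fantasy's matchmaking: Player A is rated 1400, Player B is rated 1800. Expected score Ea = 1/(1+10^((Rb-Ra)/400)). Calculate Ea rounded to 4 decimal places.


Elo expected score: Ea = 1/(1 + 10^((Rb-Ra)/400))
Rb - Ra = 1800 - 1400 = 400
(Rb-Ra)/400 = 400/400 = 1.0
10^1.0 = 10.0
Ea = 1/(1 + 10.0) = 1/11.0 = 0.0909

0.0909


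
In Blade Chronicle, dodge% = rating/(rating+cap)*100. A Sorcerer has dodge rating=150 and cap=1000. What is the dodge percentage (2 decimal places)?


dodge% = 150 / (150 + 1000) * 100
= 150 / 1150 * 100
= 0.130435 * 100
= 13.04%

13.04%


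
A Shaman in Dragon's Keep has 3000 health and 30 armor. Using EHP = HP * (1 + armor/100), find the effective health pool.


EHP = 3000 * (1 + 30/100)
= 3000 * (1 + 0.3)
= 3000 * 1.3
= 3900.0

3900.0 EHP


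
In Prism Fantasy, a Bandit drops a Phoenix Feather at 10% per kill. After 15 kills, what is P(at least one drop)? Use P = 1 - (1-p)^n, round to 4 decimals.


P(at least one) = 1 - P(none) = 1 - (1-p)^n
p = 10/100 = 0.1
1 - p = 0.9
(1 - p)^15 = 0.9^15 = 0.205891
P(at least one) = 1 - 0.205891 = 0.7941

0.7941


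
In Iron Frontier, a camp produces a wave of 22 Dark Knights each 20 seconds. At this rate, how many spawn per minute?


Spawns per minute = count * (60 / interval)
= 22 * (60 / 20)
= 22 * 3.0
= 66.0

66.0 per minute


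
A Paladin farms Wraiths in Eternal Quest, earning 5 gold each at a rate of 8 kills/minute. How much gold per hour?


Gold per minute = 5 * 8 = 40
Gold per hour = 40 * 60 = 2400

2400 gold/hour


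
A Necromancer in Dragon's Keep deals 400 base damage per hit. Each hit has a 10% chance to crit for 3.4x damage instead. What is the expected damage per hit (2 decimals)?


E[dmg] = base * (1 + crit_chance * (crit_mult - 1))
cc as decimal = 10/100 = 0.1
cm - 1 = 3.4 - 1 = 2.4
Bonus factor = 0.1 * 2.4 = 0.24
Total multiplier = 1 + 0.24 = 1.24
Expected damage = 400 * 1.24 = 496.00

496.00 damage


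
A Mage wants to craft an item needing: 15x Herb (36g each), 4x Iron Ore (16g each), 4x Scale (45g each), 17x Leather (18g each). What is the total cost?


Cost breakdown:
  Herb: 15 * 36 = 540
  Iron Ore: 4 * 16 = 64
  Scale: 4 * 45 = 180
  Leather: 17 * 18 = 306
Total = 540 + 64 + 180 + 306 = 1090

1090 gold


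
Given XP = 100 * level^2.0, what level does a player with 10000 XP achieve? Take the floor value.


XP = 100 * level^2.0, so level = (XP / 100)^(1/2.0)
= (10000 / 100)^(1/2.0)
= 100.0^0.5
= 10.0
Floor: level = 10

level 10


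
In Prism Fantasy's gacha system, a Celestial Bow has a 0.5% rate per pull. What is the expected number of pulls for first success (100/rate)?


Expected pulls for a geometric distribution = 1/p = 100 / rate%
= 100 / 0.5
= 200.0

200.0 pulls


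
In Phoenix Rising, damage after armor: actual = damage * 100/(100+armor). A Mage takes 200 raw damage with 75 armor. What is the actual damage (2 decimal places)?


actual = 200 * 100 / (100 + 75)
= 200 * 100 / 175
= 20000 / 175
= 114.29

114.29 damage


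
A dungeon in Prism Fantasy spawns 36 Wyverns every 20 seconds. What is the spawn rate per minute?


Spawns per minute = count * (60 / interval)
= 36 * (60 / 20)
= 36 * 3.0
= 108.0

108.0 per minute
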